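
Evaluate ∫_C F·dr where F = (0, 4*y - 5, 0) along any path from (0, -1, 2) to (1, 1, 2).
-10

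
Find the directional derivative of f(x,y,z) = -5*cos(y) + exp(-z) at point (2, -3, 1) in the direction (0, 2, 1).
-sqrt(5)*(1 + 10*E*sin(3))*exp(-1)/5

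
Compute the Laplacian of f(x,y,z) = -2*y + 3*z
0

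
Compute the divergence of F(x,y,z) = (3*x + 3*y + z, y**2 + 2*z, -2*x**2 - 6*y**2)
2*y + 3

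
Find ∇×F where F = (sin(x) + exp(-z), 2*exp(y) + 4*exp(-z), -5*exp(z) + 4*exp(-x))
(4*exp(-z), -exp(-z) + 4*exp(-x), 0)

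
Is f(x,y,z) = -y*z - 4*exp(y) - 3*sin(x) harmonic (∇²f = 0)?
No, ∇²f = -4*exp(y) + 3*sin(x)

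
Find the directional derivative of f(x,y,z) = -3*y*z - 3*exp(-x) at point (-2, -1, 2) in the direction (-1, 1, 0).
3*sqrt(2)*(-exp(2) - 2)/2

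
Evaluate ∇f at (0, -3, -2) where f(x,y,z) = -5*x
(-5, 0, 0)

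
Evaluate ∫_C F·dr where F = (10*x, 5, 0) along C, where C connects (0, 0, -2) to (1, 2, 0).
15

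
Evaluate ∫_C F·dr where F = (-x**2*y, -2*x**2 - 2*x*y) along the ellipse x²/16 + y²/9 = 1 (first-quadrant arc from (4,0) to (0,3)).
-88 + 12*pi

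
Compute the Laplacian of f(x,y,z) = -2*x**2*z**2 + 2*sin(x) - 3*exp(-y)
-4*x**2 - 4*z**2 - 2*sin(x) - 3*exp(-y)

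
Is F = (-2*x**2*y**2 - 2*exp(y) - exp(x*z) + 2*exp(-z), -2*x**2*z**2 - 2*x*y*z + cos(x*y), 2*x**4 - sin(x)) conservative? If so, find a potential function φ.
No, ∇×F = (2*x*(2*x*z + y), -8*x**3 - x*exp(x*z) + cos(x) - 2*exp(-z), 4*x**2*y - 4*x*z**2 - 2*y*z - y*sin(x*y) + 2*exp(y)) ≠ 0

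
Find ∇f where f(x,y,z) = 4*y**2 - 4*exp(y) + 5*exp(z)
(0, 8*y - 4*exp(y), 5*exp(z))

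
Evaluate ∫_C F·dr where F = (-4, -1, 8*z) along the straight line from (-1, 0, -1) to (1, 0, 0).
-12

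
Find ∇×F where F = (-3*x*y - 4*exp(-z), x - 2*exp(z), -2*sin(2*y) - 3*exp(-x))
(2*exp(z) - 4*cos(2*y), 4*exp(-z) - 3*exp(-x), 3*x + 1)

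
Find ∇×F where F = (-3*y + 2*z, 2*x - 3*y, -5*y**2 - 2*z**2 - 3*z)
(-10*y, 2, 5)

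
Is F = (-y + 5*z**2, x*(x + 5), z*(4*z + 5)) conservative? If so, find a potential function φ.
No, ∇×F = (0, 10*z, 2*x + 6) ≠ 0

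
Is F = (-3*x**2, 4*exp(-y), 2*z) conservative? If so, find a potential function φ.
Yes, F is conservative. φ = -x**3 + z**2 - 4*exp(-y)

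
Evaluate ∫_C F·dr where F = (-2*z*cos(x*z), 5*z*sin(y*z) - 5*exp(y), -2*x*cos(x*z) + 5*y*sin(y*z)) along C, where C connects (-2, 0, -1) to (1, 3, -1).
-5*exp(3) + 2*sin(1) + 2*sin(2) - 5*cos(3) + 10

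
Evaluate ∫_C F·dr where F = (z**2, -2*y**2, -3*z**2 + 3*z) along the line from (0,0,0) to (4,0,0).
0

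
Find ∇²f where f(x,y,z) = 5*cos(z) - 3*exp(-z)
-5*cos(z) - 3*exp(-z)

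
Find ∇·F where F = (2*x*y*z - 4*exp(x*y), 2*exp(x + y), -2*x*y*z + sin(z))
-2*x*y + 2*y*z - 4*y*exp(x*y) + 2*exp(x + y) + cos(z)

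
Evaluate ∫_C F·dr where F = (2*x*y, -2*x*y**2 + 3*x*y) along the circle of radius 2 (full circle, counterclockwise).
-8*pi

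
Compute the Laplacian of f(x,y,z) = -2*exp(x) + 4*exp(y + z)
-2*exp(x) + 8*exp(y + z)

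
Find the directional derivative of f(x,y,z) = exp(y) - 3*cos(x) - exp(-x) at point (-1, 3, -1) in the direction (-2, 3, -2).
sqrt(17)*(-2*E + 6*sin(1) + 3*exp(3))/17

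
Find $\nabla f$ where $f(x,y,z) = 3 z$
(0, 0, 3)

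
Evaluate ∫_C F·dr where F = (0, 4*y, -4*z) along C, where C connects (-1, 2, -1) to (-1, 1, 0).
-4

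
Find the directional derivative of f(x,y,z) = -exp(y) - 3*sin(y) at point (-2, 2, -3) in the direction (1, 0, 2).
0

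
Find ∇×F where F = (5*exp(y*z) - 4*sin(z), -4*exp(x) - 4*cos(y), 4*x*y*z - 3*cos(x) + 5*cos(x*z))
(4*x*z, -4*y*z + 5*y*exp(y*z) + 5*z*sin(x*z) - 3*sin(x) - 4*cos(z), -5*z*exp(y*z) - 4*exp(x))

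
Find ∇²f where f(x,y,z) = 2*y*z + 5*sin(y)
-5*sin(y)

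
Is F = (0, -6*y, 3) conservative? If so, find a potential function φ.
Yes, F is conservative. φ = -3*y**2 + 3*z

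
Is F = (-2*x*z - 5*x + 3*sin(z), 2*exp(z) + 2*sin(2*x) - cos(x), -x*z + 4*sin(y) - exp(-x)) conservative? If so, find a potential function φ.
No, ∇×F = (-2*exp(z) + 4*cos(y), -2*x + z + 3*cos(z) - exp(-x), sin(x) + 4*cos(2*x)) ≠ 0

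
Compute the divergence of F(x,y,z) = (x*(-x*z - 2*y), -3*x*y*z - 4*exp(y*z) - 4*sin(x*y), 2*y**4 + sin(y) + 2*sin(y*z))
-5*x*z - 4*x*cos(x*y) + 2*y*cos(y*z) - 2*y - 4*z*exp(y*z)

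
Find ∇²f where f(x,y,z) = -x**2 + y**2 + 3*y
0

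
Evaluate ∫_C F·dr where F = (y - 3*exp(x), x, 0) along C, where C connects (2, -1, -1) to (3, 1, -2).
-3*exp(3) + 5 + 3*exp(2)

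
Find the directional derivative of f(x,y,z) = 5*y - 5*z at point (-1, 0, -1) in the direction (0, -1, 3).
-2*sqrt(10)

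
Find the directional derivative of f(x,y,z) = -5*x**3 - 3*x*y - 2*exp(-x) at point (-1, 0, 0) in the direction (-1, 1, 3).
2*sqrt(11)*(9 - E)/11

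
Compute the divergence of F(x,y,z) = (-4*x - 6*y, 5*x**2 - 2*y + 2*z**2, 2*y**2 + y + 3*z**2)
6*z - 6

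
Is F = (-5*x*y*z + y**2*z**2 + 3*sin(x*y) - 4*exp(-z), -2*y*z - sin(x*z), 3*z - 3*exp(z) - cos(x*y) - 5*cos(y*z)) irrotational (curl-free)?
No, ∇×F = (x*sin(x*y) + x*cos(x*z) + 2*y + 5*z*sin(y*z), (y*(-5*x + 2*y*z - sin(x*y))*exp(z) + 4)*exp(-z), 5*x*z - 3*x*cos(x*y) - 2*y*z**2 - z*cos(x*z))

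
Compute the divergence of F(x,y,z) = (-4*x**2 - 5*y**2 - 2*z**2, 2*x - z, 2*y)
-8*x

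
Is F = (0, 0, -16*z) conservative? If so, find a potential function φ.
Yes, F is conservative. φ = -8*z**2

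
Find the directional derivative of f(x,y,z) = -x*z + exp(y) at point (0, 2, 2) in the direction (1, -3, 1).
sqrt(11)*(-3*exp(2) - 2)/11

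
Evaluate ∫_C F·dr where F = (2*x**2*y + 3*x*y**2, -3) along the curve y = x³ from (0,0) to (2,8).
280/3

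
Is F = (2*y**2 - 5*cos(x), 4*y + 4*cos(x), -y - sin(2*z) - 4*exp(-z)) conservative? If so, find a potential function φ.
No, ∇×F = (-1, 0, -4*y - 4*sin(x)) ≠ 0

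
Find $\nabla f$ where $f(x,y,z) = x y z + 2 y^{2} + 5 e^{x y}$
(y*(z + 5*exp(x*y)), x*z + 5*x*exp(x*y) + 4*y, x*y)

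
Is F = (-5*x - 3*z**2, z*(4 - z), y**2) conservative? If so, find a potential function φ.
No, ∇×F = (2*y + 2*z - 4, -6*z, 0) ≠ 0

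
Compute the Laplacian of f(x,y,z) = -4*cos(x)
4*cos(x)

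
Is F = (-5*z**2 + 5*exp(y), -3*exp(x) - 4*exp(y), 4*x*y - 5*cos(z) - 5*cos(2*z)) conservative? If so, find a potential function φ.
No, ∇×F = (4*x, -4*y - 10*z, -3*exp(x) - 5*exp(y)) ≠ 0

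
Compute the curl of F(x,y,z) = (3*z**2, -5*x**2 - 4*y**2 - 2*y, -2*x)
(0, 6*z + 2, -10*x)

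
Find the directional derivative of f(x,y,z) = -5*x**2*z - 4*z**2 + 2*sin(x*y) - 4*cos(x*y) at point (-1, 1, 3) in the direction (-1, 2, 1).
sqrt(6)*(-59/6 - cos(1) + 2*sin(1))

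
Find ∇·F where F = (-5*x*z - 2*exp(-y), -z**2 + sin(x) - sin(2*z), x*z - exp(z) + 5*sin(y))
x - 5*z - exp(z)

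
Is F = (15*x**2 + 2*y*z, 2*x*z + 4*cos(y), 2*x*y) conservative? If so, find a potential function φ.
Yes, F is conservative. φ = 5*x**3 + 2*x*y*z + 4*sin(y)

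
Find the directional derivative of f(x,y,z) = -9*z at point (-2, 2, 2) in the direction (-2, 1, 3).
-27*sqrt(14)/14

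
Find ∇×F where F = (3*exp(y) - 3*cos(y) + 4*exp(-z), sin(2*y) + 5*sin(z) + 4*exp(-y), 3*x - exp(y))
(-exp(y) - 5*cos(z), -3 - 4*exp(-z), -3*exp(y) - 3*sin(y))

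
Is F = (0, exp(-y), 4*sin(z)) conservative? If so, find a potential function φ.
Yes, F is conservative. φ = -4*cos(z) - exp(-y)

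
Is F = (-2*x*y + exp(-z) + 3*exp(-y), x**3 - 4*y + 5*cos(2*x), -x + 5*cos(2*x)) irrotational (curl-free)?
No, ∇×F = (0, 10*sin(2*x) + 1 - exp(-z), 3*x**2 + 2*x - 10*sin(2*x) + 3*exp(-y))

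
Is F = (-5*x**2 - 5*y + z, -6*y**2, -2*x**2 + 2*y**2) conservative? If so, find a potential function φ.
No, ∇×F = (4*y, 4*x + 1, 5) ≠ 0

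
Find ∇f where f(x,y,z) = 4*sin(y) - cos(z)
(0, 4*cos(y), sin(z))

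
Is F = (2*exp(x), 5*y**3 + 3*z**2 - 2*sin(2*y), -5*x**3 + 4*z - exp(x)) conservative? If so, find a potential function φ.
No, ∇×F = (-6*z, 15*x**2 + exp(x), 0) ≠ 0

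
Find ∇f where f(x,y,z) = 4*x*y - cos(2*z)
(4*y, 4*x, 2*sin(2*z))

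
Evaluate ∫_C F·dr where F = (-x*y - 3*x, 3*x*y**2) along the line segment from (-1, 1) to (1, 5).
140/3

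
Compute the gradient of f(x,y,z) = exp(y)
(0, exp(y), 0)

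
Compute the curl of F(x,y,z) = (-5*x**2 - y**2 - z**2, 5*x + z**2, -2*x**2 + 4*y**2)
(8*y - 2*z, 4*x - 2*z, 2*y + 5)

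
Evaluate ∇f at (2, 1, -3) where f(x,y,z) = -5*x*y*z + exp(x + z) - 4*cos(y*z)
(exp(-1) + 15, 12*sin(3) + 30, -10 - 4*sin(3) + exp(-1))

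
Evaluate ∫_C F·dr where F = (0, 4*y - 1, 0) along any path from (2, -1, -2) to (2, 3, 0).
12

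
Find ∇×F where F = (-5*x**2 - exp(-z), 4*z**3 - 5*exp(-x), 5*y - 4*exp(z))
(5 - 12*z**2, exp(-z), 5*exp(-x))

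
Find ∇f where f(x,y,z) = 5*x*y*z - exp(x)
(5*y*z - exp(x), 5*x*z, 5*x*y)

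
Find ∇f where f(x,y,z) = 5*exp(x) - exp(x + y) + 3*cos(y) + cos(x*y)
(-y*sin(x*y) + 5*exp(x) - exp(x + y), -x*sin(x*y) - exp(x + y) - 3*sin(y), 0)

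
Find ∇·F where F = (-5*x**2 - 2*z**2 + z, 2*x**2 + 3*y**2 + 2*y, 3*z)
-10*x + 6*y + 5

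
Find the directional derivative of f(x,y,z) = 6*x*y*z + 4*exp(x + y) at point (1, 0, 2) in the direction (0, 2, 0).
4*E + 12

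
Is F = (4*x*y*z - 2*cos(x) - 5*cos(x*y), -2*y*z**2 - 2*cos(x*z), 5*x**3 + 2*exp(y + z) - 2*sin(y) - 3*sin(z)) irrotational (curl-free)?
No, ∇×F = (-2*x*sin(x*z) + 4*y*z + 2*exp(y + z) - 2*cos(y), x*(-15*x + 4*y), -4*x*z - 5*x*sin(x*y) + 2*z*sin(x*z))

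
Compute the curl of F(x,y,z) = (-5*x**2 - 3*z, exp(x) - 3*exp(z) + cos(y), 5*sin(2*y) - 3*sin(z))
(3*exp(z) + 10*cos(2*y), -3, exp(x))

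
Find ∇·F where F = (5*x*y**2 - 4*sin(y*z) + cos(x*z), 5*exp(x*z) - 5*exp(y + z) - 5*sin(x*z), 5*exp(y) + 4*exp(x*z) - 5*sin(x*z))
4*x*exp(x*z) - 5*x*cos(x*z) + 5*y**2 - z*sin(x*z) - 5*exp(y + z)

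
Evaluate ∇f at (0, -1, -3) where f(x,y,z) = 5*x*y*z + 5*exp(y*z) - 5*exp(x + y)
(15 - 5*exp(-1), 5*(-3*exp(4) - 1)*exp(-1), -5*exp(3))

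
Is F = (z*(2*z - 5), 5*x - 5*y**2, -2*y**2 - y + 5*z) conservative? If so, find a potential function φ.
No, ∇×F = (-4*y - 1, 4*z - 5, 5) ≠ 0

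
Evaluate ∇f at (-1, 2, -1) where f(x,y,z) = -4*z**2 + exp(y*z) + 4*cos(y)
(0, -4*sin(2) - exp(-2), 2*exp(-2) + 8)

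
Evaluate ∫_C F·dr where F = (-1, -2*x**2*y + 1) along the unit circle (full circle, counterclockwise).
0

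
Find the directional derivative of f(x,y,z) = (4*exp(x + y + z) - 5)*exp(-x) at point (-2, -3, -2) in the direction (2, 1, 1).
sqrt(6)*(4 + 5*exp(7))*exp(-5)/3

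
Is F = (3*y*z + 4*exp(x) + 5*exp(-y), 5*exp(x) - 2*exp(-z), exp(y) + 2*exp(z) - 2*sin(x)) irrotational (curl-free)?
No, ∇×F = (exp(y) - 2*exp(-z), 3*y + 2*cos(x), -3*z + 5*exp(x) + 5*exp(-y))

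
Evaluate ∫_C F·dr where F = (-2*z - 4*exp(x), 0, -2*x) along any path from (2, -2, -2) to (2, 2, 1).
-12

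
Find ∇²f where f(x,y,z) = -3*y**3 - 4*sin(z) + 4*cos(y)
-18*y + 4*sin(z) - 4*cos(y)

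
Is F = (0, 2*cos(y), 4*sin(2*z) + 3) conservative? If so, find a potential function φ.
Yes, F is conservative. φ = 3*z + 2*sin(y) - 2*cos(2*z)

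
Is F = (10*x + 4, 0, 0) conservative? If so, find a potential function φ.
Yes, F is conservative. φ = x*(5*x + 4)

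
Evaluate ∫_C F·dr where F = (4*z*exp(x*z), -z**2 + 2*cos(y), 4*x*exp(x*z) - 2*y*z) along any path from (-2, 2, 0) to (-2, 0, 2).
-4 - 2*sin(2) + 4*exp(-4)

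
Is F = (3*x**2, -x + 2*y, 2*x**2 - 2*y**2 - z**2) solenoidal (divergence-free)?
No, ∇·F = 6*x - 2*z + 2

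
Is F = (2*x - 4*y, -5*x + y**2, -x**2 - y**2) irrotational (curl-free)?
No, ∇×F = (-2*y, 2*x, -1)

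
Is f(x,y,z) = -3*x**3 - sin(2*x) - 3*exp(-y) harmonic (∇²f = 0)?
No, ∇²f = -18*x + 4*sin(2*x) - 3*exp(-y)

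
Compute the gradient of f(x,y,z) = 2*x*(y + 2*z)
(2*y + 4*z, 2*x, 4*x)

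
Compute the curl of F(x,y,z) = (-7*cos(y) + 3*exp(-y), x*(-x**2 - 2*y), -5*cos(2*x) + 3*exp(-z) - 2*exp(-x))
(0, -10*sin(2*x) - 2*exp(-x), -3*x**2 - 2*y - 7*sin(y) + 3*exp(-y))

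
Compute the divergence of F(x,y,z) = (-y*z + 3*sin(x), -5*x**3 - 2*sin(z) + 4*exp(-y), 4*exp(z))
4*exp(z) + 3*cos(x) - 4*exp(-y)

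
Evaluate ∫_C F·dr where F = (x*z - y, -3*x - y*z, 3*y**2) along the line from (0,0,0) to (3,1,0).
-6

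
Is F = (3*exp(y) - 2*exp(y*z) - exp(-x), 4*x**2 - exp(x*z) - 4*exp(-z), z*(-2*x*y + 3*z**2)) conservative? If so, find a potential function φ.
No, ∇×F = (-2*x*z + x*exp(x*z) - 4*exp(-z), 2*y*(z - exp(y*z)), 8*x - z*exp(x*z) + 2*z*exp(y*z) - 3*exp(y)) ≠ 0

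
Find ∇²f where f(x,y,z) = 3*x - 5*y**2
-10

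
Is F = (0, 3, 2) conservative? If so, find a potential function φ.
Yes, F is conservative. φ = 3*y + 2*z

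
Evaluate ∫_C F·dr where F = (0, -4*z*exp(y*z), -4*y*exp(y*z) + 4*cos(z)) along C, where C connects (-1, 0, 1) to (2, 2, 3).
-4*exp(6) - 4*sin(1) + 4*sin(3) + 4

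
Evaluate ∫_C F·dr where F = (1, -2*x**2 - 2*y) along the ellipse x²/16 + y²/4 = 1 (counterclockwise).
0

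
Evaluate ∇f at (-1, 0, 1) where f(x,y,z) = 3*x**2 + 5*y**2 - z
(-6, 0, -1)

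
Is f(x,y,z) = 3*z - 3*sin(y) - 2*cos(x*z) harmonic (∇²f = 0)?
No, ∇²f = 2*x**2*cos(x*z) + 2*z**2*cos(x*z) + 3*sin(y)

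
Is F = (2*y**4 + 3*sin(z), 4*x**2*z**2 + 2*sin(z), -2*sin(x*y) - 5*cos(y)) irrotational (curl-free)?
No, ∇×F = (-8*x**2*z - 2*x*cos(x*y) + 5*sin(y) - 2*cos(z), 2*y*cos(x*y) + 3*cos(z), 8*x*z**2 - 8*y**3)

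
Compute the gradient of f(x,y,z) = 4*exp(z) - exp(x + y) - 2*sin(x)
(-exp(x + y) - 2*cos(x), -exp(x + y), 4*exp(z))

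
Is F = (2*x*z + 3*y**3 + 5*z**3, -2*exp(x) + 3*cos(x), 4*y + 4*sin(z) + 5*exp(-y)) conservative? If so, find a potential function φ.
No, ∇×F = (4 - 5*exp(-y), 2*x + 15*z**2, -9*y**2 - 2*exp(x) - 3*sin(x)) ≠ 0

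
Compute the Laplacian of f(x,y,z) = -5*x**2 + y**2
-8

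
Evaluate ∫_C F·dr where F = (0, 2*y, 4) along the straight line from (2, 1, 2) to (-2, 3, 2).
8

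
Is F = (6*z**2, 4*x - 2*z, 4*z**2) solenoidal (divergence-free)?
No, ∇·F = 8*z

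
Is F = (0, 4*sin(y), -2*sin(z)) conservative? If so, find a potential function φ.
Yes, F is conservative. φ = -4*cos(y) + 2*cos(z)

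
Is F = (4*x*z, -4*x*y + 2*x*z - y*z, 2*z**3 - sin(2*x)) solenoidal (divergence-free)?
No, ∇·F = -4*x + 6*z**2 + 3*z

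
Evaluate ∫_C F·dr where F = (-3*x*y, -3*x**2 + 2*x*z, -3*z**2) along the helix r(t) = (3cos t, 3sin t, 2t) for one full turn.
pi**2*(36 - 64*pi)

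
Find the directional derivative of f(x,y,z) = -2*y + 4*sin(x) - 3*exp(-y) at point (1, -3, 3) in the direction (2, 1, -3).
sqrt(14)*(-2 + 8*cos(1) + 3*exp(3))/14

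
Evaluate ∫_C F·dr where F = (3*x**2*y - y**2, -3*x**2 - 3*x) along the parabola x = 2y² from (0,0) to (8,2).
26912/35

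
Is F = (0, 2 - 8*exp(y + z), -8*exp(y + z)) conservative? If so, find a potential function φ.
Yes, F is conservative. φ = 2*y - 8*exp(y + z)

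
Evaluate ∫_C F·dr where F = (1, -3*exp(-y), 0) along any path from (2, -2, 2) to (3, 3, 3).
-3*exp(2) + 3*exp(-3) + 1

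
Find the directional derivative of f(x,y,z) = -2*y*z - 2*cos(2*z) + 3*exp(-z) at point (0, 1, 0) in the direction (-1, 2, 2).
-10/3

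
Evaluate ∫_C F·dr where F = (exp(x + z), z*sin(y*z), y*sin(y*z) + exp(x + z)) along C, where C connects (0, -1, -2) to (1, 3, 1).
cos(2) - cos(3) + 2*sinh(2)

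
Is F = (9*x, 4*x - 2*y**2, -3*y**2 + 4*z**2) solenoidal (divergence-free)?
No, ∇·F = -4*y + 8*z + 9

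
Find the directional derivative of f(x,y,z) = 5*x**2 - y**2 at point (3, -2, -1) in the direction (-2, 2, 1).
-52/3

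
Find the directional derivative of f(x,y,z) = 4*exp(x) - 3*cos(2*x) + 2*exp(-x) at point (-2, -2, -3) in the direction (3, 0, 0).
-2*exp(2) + 4*exp(-2) - 6*sin(4)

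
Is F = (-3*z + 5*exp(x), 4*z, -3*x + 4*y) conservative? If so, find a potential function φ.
Yes, F is conservative. φ = -3*x*z + 4*y*z + 5*exp(x)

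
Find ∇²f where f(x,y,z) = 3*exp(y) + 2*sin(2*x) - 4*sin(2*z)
3*exp(y) - 8*sin(2*x) + 16*sin(2*z)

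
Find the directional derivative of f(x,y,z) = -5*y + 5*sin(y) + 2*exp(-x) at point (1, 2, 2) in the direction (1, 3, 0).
sqrt(10)*(-15*E*(1 - cos(2)) - 2)*exp(-1)/10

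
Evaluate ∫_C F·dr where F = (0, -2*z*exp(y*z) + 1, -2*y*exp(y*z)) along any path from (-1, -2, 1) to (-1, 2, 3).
-2*exp(6) + 2*exp(-2) + 4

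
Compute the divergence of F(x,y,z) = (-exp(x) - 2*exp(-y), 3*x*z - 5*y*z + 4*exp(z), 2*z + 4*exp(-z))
-5*z - exp(x) + 2 - 4*exp(-z)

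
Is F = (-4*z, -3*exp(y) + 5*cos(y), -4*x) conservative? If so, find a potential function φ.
Yes, F is conservative. φ = -4*x*z - 3*exp(y) + 5*sin(y)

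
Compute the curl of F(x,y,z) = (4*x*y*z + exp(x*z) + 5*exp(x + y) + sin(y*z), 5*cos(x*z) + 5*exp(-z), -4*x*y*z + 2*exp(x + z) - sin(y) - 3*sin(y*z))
(-4*x*z + 5*x*sin(x*z) - 3*z*cos(y*z) - cos(y) + 5*exp(-z), 4*x*y + x*exp(x*z) + 4*y*z + y*cos(y*z) - 2*exp(x + z), -4*x*z - 5*z*sin(x*z) - z*cos(y*z) - 5*exp(x + y))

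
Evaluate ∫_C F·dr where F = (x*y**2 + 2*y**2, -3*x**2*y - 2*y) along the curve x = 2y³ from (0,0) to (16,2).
364/5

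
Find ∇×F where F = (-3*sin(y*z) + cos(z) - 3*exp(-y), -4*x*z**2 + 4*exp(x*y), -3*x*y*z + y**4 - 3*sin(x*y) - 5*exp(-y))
(5*x*z - 3*x*cos(x*y) + 4*y**3 + 5*exp(-y), 3*y*z + 3*y*cos(x*y) - 3*y*cos(y*z) - sin(z), 4*y*exp(x*y) - 4*z**2 + 3*z*cos(y*z) - 3*exp(-y))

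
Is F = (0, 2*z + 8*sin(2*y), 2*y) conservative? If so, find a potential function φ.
Yes, F is conservative. φ = 2*y*z - 4*cos(2*y)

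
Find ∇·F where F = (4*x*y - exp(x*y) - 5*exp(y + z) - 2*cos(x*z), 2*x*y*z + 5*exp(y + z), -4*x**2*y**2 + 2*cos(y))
2*x*z - y*exp(x*y) + 4*y + 2*z*sin(x*z) + 5*exp(y + z)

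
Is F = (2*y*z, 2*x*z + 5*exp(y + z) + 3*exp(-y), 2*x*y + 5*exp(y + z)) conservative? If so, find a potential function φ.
Yes, F is conservative. φ = 2*x*y*z + 5*exp(y + z) - 3*exp(-y)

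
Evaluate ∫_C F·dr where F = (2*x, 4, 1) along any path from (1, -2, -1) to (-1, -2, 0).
1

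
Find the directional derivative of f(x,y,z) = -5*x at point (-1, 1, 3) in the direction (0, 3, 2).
0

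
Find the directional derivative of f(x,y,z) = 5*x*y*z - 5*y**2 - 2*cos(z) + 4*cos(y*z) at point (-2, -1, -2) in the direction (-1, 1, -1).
sqrt(3)*(2*sin(2) + 10/3)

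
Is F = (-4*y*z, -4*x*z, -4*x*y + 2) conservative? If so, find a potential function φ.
Yes, F is conservative. φ = 2*z*(-2*x*y + 1)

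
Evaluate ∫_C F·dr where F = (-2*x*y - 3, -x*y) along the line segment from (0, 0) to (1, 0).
-3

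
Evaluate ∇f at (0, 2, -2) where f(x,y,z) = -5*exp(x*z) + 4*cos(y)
(10, -4*sin(2), 0)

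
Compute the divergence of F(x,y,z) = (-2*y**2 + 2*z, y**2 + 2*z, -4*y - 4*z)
2*y - 4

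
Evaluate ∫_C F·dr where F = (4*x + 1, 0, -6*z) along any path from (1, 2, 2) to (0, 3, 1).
6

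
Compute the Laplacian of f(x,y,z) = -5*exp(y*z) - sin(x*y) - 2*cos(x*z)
x**2*sin(x*y) + 2*x**2*cos(x*z) - 5*y**2*exp(y*z) + y**2*sin(x*y) - 5*z**2*exp(y*z) + 2*z**2*cos(x*z)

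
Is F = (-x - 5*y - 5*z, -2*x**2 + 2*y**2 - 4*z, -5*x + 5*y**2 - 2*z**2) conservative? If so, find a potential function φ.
No, ∇×F = (10*y + 4, 0, 5 - 4*x) ≠ 0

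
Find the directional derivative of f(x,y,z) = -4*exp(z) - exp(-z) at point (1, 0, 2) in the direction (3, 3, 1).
sqrt(19)*(1 - 4*exp(4))*exp(-2)/19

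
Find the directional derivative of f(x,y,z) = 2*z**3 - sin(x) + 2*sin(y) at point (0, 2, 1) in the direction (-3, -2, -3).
-sqrt(22)*(4*cos(2) + 15)/22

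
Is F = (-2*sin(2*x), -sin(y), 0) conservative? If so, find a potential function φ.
Yes, F is conservative. φ = cos(2*x) + cos(y)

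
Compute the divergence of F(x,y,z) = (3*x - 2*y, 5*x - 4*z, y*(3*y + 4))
3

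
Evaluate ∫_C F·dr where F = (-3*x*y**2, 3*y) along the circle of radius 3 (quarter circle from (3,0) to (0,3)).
297/4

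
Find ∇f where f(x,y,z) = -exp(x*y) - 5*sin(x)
(-y*exp(x*y) - 5*cos(x), -x*exp(x*y), 0)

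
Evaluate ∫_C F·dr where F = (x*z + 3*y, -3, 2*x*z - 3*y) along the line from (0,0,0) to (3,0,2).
14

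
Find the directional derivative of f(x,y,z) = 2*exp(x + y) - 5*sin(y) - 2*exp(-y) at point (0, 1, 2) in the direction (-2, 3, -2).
-sqrt(17)*(-12*cosh(1) + 15*cos(1) + 4*E)/17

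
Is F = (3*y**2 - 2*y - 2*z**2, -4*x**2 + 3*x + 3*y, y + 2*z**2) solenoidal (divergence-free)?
No, ∇·F = 4*z + 3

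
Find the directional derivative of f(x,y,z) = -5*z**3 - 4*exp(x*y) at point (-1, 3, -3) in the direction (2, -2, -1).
45 - 32*exp(-3)/3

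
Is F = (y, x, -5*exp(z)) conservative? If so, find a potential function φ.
Yes, F is conservative. φ = x*y - 5*exp(z)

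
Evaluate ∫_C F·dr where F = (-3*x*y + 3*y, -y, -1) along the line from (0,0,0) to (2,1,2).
-7/2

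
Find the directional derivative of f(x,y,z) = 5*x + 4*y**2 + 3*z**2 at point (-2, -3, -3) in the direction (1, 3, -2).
-31*sqrt(14)/14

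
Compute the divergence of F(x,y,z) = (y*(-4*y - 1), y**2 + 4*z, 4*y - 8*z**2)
2*y - 16*z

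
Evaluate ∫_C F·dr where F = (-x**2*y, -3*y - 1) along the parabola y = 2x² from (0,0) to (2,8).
-584/5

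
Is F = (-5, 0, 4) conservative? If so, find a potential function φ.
Yes, F is conservative. φ = -5*x + 4*z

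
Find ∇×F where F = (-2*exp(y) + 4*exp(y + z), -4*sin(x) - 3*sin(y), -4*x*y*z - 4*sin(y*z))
(-4*z*(x + cos(y*z)), 4*y*z + 4*exp(y + z), 2*exp(y) - 4*exp(y + z) - 4*cos(x))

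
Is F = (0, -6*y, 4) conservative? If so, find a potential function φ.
Yes, F is conservative. φ = -3*y**2 + 4*z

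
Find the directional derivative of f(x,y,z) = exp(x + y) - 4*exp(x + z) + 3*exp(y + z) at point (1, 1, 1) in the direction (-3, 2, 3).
7*sqrt(22)*exp(2)/11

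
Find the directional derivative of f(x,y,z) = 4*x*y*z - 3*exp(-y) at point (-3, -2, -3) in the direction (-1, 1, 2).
sqrt(6)*(exp(2) + 20)/2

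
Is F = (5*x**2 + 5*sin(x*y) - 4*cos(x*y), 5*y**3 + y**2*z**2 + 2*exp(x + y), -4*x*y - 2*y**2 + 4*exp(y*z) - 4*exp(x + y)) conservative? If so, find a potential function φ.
No, ∇×F = (-4*x - 2*y**2*z - 4*y + 4*z*exp(y*z) - 4*exp(x + y), 4*y + 4*exp(x + y), -4*x*sin(x*y) - 5*x*cos(x*y) + 2*exp(x + y)) ≠ 0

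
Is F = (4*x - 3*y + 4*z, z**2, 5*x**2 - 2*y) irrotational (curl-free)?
No, ∇×F = (-2*z - 2, 4 - 10*x, 3)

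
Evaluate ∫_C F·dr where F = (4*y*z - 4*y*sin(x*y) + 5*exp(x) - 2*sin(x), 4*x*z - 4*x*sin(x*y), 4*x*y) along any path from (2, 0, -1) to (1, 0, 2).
-5*exp(2) - 2*cos(2) + 2*cos(1) + 5*E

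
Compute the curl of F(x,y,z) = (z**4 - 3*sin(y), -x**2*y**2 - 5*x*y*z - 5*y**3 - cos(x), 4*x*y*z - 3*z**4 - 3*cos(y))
(5*x*y + 4*x*z + 3*sin(y), 4*z*(-y + z**2), -2*x*y**2 - 5*y*z + sin(x) + 3*cos(y))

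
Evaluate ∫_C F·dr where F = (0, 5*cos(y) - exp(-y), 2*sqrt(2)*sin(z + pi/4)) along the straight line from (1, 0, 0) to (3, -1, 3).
-5*sin(1) + 1 - 2*sqrt(2)*cos(pi/4 + 3) + E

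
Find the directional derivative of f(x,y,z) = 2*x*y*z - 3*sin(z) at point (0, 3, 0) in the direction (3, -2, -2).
6*sqrt(17)/17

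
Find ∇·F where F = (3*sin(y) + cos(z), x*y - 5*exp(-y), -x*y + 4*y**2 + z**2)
x + 2*z + 5*exp(-y)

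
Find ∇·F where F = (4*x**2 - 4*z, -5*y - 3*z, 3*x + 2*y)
8*x - 5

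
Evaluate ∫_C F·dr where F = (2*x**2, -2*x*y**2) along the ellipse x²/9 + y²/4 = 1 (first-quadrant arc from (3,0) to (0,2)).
-18 - 3*pi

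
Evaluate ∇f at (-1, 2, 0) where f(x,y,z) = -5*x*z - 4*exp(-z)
(0, 0, 9)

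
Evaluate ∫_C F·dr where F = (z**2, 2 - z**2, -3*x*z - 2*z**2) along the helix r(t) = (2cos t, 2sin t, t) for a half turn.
-2*pi**3/3 - 2*pi**2 + 4*pi + 20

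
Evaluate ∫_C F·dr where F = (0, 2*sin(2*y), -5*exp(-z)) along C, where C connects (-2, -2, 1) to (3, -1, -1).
cos(4) - cos(2) + 10*sinh(1)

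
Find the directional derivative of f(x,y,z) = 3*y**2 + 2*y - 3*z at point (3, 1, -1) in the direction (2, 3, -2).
30*sqrt(17)/17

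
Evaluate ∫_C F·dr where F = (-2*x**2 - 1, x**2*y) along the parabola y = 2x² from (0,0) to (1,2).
-1/3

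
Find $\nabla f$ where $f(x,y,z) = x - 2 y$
(1, -2, 0)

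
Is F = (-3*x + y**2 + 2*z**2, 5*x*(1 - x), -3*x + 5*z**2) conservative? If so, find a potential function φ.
No, ∇×F = (0, 4*z + 3, -10*x - 2*y + 5) ≠ 0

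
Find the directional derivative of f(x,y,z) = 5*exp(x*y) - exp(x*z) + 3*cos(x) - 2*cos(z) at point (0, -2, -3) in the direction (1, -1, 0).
-7*sqrt(2)/2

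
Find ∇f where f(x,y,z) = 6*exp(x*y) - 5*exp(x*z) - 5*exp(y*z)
(6*y*exp(x*y) - 5*z*exp(x*z), 6*x*exp(x*y) - 5*z*exp(y*z), -5*x*exp(x*z) - 5*y*exp(y*z))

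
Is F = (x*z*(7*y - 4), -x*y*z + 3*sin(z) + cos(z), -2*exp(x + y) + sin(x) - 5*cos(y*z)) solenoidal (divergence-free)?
No, ∇·F = -x*z + 5*y*sin(y*z) + z*(7*y - 4)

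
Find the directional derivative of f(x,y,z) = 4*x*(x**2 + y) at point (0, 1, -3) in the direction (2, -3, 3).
4*sqrt(22)/11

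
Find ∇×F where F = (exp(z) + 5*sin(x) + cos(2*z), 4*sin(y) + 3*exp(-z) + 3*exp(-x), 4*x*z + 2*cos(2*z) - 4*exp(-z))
(3*exp(-z), -4*z + exp(z) - 2*sin(2*z), -3*exp(-x))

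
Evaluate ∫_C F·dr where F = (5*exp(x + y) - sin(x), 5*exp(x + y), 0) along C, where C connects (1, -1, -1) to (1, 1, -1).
-5 + 5*exp(2)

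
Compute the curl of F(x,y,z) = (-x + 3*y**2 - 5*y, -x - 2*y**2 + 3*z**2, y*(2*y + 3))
(4*y - 6*z + 3, 0, 4 - 6*y)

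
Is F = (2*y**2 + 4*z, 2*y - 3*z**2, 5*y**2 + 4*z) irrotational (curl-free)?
No, ∇×F = (10*y + 6*z, 4, -4*y)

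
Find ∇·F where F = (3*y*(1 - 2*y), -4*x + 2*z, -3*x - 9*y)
0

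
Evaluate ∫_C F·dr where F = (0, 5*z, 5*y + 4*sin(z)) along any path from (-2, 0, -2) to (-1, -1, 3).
-15 + 4*cos(2) - 4*cos(3)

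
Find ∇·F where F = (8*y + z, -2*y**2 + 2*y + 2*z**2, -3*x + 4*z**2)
-4*y + 8*z + 2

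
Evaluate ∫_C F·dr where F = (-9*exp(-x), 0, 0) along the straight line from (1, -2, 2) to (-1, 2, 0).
18*sinh(1)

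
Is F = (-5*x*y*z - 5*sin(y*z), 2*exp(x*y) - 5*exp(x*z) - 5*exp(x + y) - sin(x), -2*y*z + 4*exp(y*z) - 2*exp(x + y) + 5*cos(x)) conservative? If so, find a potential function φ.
No, ∇×F = (5*x*exp(x*z) + 4*z*exp(y*z) - 2*z - 2*exp(x + y), -5*x*y - 5*y*cos(y*z) + 2*exp(x + y) + 5*sin(x), 5*x*z + 2*y*exp(x*y) - 5*z*exp(x*z) + 5*z*cos(y*z) - 5*exp(x + y) - cos(x)) ≠ 0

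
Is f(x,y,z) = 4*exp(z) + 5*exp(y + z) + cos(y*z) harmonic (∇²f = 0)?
No, ∇²f = -y**2*cos(y*z) - z**2*cos(y*z) + 4*exp(z) + 10*exp(y + z)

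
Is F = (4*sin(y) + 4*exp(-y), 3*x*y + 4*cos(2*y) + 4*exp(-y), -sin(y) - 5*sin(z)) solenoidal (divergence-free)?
No, ∇·F = 3*x - 8*sin(2*y) - 5*cos(z) - 4*exp(-y)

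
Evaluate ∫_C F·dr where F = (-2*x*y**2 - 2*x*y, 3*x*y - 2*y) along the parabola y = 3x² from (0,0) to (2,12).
-72/5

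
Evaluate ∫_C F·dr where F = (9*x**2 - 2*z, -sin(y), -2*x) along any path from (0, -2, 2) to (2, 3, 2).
cos(3) - cos(2) + 16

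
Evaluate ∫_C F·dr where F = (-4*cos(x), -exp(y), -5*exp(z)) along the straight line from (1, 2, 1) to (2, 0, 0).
-6 - 4*sin(2) + 4*sin(1) + exp(2) + 5*E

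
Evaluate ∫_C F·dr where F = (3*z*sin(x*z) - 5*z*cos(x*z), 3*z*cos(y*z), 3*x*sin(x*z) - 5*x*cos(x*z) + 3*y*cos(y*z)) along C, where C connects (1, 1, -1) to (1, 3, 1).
-7*sin(1) + 3*sin(3)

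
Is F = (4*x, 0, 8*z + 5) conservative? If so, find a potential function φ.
Yes, F is conservative. φ = 2*x**2 + 4*z**2 + 5*z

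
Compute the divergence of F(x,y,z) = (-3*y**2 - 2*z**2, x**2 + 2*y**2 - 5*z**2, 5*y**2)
4*y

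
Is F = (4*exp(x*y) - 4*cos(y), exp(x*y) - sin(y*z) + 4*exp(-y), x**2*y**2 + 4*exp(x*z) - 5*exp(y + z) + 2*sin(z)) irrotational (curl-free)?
No, ∇×F = (2*x**2*y + y*cos(y*z) - 5*exp(y + z), -2*x*y**2 - 4*z*exp(x*z), -4*x*exp(x*y) + y*exp(x*y) - 4*sin(y))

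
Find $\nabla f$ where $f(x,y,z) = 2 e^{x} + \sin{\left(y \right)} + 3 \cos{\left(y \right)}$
(2*exp(x), -3*sin(y) + cos(y), 0)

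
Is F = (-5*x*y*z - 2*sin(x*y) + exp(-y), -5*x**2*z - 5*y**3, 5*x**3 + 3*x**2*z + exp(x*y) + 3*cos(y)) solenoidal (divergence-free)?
No, ∇·F = 3*x**2 - 15*y**2 - 5*y*z - 2*y*cos(x*y)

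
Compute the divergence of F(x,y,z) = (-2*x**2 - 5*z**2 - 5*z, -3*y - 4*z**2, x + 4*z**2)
-4*x + 8*z - 3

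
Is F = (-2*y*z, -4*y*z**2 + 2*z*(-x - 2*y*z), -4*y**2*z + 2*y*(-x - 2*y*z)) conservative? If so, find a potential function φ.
Yes, F is conservative. φ = 2*y*z*(-x - 2*y*z)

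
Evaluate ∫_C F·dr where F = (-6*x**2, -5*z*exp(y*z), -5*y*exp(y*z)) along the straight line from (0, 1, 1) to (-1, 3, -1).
-5*exp(-3) + 2 + 5*E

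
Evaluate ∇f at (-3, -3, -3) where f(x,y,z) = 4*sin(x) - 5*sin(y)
(4*cos(3), -5*cos(3), 0)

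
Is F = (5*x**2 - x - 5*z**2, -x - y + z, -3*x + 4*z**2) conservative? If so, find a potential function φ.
No, ∇×F = (-1, 3 - 10*z, -1) ≠ 0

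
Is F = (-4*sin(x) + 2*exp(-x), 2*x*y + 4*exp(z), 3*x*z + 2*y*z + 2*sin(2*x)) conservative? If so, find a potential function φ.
No, ∇×F = (2*z - 4*exp(z), -3*z - 4*cos(2*x), 2*y) ≠ 0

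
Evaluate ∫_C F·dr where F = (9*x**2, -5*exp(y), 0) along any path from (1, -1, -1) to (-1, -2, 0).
-6 - 5*exp(-2) + 5*exp(-1)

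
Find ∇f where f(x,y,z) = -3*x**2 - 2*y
(-6*x, -2, 0)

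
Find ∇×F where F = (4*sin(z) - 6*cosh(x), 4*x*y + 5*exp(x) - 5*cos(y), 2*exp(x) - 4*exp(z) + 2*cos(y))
(-2*sin(y), -2*exp(x) + 4*cos(z), 4*y + 5*exp(x))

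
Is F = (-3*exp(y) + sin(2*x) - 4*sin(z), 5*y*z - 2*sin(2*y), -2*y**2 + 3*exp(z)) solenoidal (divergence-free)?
No, ∇·F = 5*z + 3*exp(z) + 2*cos(2*x) - 4*cos(2*y)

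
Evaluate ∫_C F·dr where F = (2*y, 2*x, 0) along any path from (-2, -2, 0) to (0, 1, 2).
-8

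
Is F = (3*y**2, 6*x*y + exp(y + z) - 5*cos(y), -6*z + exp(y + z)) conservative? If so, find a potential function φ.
Yes, F is conservative. φ = 3*x*y**2 - 3*z**2 + exp(y + z) - 5*sin(y)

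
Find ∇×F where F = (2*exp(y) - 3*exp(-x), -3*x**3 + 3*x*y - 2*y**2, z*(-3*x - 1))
(0, 3*z, -9*x**2 + 3*y - 2*exp(y))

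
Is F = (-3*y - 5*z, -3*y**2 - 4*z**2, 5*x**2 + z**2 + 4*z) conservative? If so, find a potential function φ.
No, ∇×F = (8*z, -10*x - 5, 3) ≠ 0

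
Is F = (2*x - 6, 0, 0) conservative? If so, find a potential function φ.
Yes, F is conservative. φ = x*(x - 6)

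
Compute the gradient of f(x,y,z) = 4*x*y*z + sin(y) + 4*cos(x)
(4*y*z - 4*sin(x), 4*x*z + cos(y), 4*x*y)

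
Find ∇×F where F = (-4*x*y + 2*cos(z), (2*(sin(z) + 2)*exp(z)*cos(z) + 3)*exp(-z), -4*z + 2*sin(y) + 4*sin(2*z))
(4*sin(z)**2 + 4*sin(z) + 2*cos(y) - 2 + 3*exp(-z), -2*sin(z), 4*x)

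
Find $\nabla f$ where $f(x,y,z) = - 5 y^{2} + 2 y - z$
(0, 2 - 10*y, -1)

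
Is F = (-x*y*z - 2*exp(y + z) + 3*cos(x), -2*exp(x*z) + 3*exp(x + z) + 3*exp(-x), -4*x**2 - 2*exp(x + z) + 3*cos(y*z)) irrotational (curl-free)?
No, ∇×F = (2*x*exp(x*z) - 3*z*sin(y*z) - 3*exp(x + z), -x*y + 8*x + 2*exp(x + z) - 2*exp(y + z), ((x*z - 2*z*exp(x*z) + 3*exp(x + z) + 2*exp(y + z))*exp(x) - 3)*exp(-x))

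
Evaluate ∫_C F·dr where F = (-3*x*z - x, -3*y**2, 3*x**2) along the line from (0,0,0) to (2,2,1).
-10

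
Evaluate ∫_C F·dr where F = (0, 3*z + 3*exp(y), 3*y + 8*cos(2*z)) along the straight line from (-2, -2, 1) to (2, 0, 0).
-4*sin(2) - 3*exp(-2) + 9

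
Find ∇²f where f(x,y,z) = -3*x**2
-6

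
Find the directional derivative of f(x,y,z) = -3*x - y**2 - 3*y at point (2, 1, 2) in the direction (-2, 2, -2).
-2*sqrt(3)/3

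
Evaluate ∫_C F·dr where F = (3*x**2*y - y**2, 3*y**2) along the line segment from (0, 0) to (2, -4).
-296/3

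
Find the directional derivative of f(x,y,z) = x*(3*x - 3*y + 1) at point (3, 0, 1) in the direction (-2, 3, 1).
-65*sqrt(14)/14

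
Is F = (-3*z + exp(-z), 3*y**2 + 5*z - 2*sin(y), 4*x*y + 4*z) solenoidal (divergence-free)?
No, ∇·F = 6*y - 2*cos(y) + 4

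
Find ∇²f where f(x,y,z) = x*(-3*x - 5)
-6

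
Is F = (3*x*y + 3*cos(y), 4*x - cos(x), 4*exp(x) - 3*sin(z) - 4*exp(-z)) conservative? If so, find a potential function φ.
No, ∇×F = (0, -4*exp(x), -3*x + sin(x) + 3*sin(y) + 4) ≠ 0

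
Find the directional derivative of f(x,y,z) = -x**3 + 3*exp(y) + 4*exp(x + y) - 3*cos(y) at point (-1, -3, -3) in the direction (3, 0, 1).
3*sqrt(10)*(4 - 3*exp(4))*exp(-4)/10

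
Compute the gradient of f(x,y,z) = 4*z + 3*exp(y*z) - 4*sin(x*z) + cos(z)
(-4*z*cos(x*z), 3*z*exp(y*z), -4*x*cos(x*z) + 3*y*exp(y*z) - sin(z) + 4)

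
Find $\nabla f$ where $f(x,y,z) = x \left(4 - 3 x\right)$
(4 - 6*x, 0, 0)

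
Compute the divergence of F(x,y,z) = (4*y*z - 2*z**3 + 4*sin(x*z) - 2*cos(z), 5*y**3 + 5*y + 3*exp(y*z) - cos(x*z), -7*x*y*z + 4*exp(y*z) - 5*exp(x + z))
-7*x*y + 15*y**2 + 4*y*exp(y*z) + 3*z*exp(y*z) + 4*z*cos(x*z) - 5*exp(x + z) + 5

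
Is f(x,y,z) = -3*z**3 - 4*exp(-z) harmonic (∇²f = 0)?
No, ∇²f = -18*z - 4*exp(-z)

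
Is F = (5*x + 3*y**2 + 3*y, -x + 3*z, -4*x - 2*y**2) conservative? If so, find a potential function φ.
No, ∇×F = (-4*y - 3, 4, -6*y - 4) ≠ 0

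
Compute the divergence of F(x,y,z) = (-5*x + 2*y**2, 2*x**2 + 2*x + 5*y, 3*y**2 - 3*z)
-3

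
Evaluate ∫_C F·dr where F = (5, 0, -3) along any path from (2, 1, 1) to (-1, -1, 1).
-15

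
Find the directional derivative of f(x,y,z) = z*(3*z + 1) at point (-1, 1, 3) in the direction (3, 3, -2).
-19*sqrt(22)/11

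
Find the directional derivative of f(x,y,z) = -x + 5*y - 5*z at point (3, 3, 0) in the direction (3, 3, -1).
17*sqrt(19)/19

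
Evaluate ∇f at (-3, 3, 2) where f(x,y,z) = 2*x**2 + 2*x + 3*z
(-10, 0, 3)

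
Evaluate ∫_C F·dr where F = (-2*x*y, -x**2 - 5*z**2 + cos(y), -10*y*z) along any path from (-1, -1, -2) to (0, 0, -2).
-21 + sin(1)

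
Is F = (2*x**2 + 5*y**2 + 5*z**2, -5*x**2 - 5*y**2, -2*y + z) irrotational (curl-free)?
No, ∇×F = (-2, 10*z, -10*x - 10*y)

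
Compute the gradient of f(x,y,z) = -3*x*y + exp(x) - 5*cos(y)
(-3*y + exp(x), -3*x + 5*sin(y), 0)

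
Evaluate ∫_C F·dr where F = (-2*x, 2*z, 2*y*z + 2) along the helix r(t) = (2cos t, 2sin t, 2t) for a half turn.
-16 + 20*pi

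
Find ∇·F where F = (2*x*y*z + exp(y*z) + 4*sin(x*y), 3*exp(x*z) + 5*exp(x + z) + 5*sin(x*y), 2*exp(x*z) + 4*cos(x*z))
2*x*exp(x*z) - 4*x*sin(x*z) + 5*x*cos(x*y) + 2*y*z + 4*y*cos(x*y)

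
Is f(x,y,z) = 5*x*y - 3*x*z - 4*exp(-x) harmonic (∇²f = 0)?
No, ∇²f = -4*exp(-x)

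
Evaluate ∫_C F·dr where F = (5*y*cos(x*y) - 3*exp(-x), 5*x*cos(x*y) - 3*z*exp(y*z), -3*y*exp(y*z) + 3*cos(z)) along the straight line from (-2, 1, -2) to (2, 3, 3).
-3*exp(9) - 3*exp(2) + 5*sin(6) + 3*sin(3) + 6*exp(-2) + 8*sin(2)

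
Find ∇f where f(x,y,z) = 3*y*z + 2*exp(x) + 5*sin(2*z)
(2*exp(x), 3*z, 3*y + 10*cos(2*z))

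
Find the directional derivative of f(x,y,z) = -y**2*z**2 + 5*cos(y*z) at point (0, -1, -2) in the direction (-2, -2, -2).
-sqrt(3)*(4 + 5*sin(2))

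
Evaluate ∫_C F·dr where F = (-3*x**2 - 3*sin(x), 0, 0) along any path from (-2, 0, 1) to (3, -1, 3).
-35 + 3*cos(3) - 3*cos(2)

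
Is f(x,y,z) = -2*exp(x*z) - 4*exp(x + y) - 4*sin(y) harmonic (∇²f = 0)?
No, ∇²f = -2*x**2*exp(x*z) - 2*z**2*exp(x*z) - 8*exp(x + y) + 4*sin(y)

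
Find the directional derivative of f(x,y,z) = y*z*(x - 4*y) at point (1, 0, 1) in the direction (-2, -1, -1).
-sqrt(6)/6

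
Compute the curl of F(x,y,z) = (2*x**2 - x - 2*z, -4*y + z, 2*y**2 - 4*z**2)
(4*y - 1, -2, 0)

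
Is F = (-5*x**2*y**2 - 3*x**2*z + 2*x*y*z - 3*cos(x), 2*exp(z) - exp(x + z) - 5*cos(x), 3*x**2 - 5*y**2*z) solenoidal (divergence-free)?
No, ∇·F = -10*x*y**2 - 6*x*z - 5*y**2 + 2*y*z + 3*sin(x)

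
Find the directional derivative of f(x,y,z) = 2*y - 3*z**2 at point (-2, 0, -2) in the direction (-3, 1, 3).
2*sqrt(19)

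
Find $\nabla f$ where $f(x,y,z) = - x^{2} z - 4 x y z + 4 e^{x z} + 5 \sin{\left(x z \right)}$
(z*(-2*x - 4*y + 4*exp(x*z) + 5*cos(x*z)), -4*x*z, x*(-x - 4*y + 4*exp(x*z) + 5*cos(x*z)))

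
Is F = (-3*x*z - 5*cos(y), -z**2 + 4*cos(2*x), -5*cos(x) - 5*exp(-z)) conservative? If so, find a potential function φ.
No, ∇×F = (2*z, -3*x - 5*sin(x), -8*sin(2*x) - 5*sin(y)) ≠ 0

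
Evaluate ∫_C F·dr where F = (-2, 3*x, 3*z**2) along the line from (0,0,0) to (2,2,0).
2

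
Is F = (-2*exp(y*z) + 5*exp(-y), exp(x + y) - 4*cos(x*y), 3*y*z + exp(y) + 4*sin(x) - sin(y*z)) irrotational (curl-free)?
No, ∇×F = (-z*cos(y*z) + 3*z + exp(y), -2*y*exp(y*z) - 4*cos(x), 4*y*sin(x*y) + 2*z*exp(y*z) + exp(x + y) + 5*exp(-y))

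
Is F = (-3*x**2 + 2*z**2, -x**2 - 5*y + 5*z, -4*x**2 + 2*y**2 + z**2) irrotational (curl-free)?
No, ∇×F = (4*y - 5, 8*x + 4*z, -2*x)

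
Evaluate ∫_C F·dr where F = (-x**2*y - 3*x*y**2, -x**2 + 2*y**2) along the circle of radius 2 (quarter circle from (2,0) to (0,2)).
pi + 12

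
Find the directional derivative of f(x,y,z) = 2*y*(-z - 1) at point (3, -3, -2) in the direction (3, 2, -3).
-7*sqrt(22)/11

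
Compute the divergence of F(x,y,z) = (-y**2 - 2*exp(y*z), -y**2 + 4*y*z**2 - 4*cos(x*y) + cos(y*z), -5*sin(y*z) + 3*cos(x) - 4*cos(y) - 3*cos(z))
4*x*sin(x*y) - 5*y*cos(y*z) - 2*y + 4*z**2 - z*sin(y*z) + 3*sin(z)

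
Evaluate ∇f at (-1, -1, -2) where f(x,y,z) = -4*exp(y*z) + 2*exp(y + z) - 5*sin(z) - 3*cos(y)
(0, -3*sin(1) + 2*exp(-3) + 8*exp(2), 2*exp(-3) - 5*cos(2) + 4*exp(2))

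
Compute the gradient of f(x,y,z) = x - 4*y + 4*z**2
(1, -4, 8*z)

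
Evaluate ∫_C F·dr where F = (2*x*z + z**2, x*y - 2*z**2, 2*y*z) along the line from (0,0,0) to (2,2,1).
6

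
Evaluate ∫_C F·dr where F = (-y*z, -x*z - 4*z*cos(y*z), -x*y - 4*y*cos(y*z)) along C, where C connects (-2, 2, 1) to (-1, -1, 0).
-4 + 4*sin(2)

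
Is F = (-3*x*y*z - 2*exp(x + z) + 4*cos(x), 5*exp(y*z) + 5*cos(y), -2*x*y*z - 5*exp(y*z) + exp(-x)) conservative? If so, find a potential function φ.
No, ∇×F = (-2*x*z - 5*y*exp(y*z) - 5*z*exp(y*z), -3*x*y + 2*y*z - 2*exp(x + z) + exp(-x), 3*x*z) ≠ 0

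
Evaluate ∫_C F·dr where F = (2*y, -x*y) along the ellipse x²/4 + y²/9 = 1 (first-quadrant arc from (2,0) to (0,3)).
-3*pi - 6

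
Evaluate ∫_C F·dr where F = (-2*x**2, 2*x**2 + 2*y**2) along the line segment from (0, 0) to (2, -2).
-16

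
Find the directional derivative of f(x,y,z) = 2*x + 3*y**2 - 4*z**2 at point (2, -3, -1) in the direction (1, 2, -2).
-50/3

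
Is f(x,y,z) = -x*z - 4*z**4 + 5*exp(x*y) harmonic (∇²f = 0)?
No, ∇²f = 5*x**2*exp(x*y) + 5*y**2*exp(x*y) - 48*z**2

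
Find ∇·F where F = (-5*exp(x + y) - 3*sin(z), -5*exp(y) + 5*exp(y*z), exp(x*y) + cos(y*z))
-y*sin(y*z) + 5*z*exp(y*z) - 5*exp(y) - 5*exp(x + y)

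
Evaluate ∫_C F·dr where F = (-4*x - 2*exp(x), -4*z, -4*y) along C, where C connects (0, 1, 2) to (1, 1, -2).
16 - 2*E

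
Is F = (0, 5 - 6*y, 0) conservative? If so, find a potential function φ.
Yes, F is conservative. φ = y*(5 - 3*y)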